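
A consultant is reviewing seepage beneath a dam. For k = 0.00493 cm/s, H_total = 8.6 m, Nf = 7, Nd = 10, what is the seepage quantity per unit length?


Convert k to m/s for unit consistency with H:
k = 0.00493 cm/s = 0.00493 / 100 m/s = 4.93e-05 m/s
Using q = k * H * Nf / Nd
Nf / Nd = 7 / 10 = 0.7
q = 4.93e-05 * 8.6 * 0.7
q = 0.0002968 m^3/s per m


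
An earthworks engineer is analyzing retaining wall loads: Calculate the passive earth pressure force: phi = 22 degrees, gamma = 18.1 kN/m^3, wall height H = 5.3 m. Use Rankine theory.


Compute passive earth pressure coefficient:
Kp = tan^2(45 + phi/2) = tan^2(56.0) = 2.197987
Compute passive force:
Pp = 0.5 * Kp * gamma * H^2
Pp = 0.5 * 2.197987 * 18.1 * 5.3^2
Pp = 558.76 kN/m


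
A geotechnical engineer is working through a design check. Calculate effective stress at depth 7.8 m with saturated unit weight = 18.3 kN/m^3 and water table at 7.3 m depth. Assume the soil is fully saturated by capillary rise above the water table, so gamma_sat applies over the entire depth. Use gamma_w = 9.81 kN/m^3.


Total stress = gamma_sat * depth
sigma = 18.3 * 7.8 = 142.74 kPa
Pore water pressure u = gamma_w * (depth - d_wt)
u = 9.81 * (7.8 - 7.3) = 4.905 kPa
Effective stress = sigma - u
sigma' = 142.74 - 4.905 = 137.84 kPa


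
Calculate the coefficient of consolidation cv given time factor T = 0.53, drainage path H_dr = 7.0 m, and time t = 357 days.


Using cv = T * H_dr^2 / t
H_dr^2 = 7.0^2 = 49.0
cv = 0.53 * 49.0 / 357
cv = 0.07275 m^2/day


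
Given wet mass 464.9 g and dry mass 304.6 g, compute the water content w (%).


Using w = (m_wet - m_dry) / m_dry * 100
m_wet - m_dry = 464.9 - 304.6 = 160.3 g
w = 160.3 / 304.6 * 100
w = 52.63 %


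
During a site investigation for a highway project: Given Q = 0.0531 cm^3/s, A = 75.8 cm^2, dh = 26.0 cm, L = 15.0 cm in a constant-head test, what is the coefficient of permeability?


Compute hydraulic gradient:
i = dh / L = 26.0 / 15.0 = 1.73333
Then apply Darcy's law:
k = Q / (A * i)
k = 0.0531 / (75.8 * 1.73333)
k = 0.0531 / 131.387
k = 0.000404 cm/s


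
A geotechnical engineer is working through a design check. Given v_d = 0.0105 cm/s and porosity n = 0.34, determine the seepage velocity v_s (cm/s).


Using v_s = v_d / n
v_s = 0.0105 / 0.34
v_s = 0.03088 cm/s


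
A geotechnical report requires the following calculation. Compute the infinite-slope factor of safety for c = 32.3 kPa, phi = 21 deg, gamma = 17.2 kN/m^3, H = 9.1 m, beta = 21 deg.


Using Fs = c / (gamma*H*sin(beta)*cos(beta)) + tan(phi)/tan(beta)
Cohesion contribution = 32.3 / (17.2*9.1*sin(21)*cos(21))
Cohesion contribution = 0.616811
Friction contribution = tan(21)/tan(21) = 1
Fs = 0.616811 + 1
Fs = 1.617


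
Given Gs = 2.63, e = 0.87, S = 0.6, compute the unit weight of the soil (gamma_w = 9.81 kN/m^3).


Using gamma = gamma_w * (Gs + S*e) / (1 + e)
Numerator: Gs + S*e = 2.63 + 0.6*0.87 = 3.152
Denominator: 1 + e = 1 + 0.87 = 1.87
gamma = 9.81 * 3.152 / 1.87
gamma = 16.535 kN/m^3


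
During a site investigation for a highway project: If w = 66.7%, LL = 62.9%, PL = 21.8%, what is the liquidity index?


Result: 1.092

Derivation:
First compute the plasticity index:
PI = LL - PL = 62.9 - 21.8 = 41.1
Then compute the liquidity index:
LI = (w - PL) / PI
LI = (66.7 - 21.8) / 41.1
LI = 1.092


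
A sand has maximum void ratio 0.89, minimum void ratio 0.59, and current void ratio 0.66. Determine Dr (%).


Using Dr = (e_max - e) / (e_max - e_min) * 100
e_max - e = 0.89 - 0.66 = 0.23
e_max - e_min = 0.89 - 0.59 = 0.3
Dr = 0.23 / 0.3 * 100
Dr = 76.67 %


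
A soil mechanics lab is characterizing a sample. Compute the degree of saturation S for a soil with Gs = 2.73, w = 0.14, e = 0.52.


Result: 0.735

Derivation:
Using S = Gs * w / e
S = 2.73 * 0.14 / 0.52
S = 0.735


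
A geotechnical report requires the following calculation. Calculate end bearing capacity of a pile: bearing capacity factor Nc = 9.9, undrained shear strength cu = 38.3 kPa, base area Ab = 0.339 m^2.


Using Qb = Nc * cu * Ab
Qb = 9.9 * 38.3 * 0.339
Qb = 128.54 kN


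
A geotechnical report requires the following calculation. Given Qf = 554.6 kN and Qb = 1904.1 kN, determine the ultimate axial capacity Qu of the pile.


Using Qu = Qf + Qb
Qu = 554.6 + 1904.1
Qu = 2458.7 kN


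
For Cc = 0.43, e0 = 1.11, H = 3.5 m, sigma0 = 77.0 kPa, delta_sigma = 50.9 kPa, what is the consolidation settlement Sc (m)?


Result: 0.1572 m

Derivation:
Using Sc = Cc * H / (1 + e0) * log10((sigma0 + delta_sigma) / sigma0)
Stress ratio = (77.0 + 50.9) / 77.0 = 1.66104
log10(1.66104) = 0.22038
Cc * H / (1 + e0) = 0.43 * 3.5 / (1 + 1.11) = 0.71327
Sc = 0.71327 * 0.22038
Sc = 0.1572 m


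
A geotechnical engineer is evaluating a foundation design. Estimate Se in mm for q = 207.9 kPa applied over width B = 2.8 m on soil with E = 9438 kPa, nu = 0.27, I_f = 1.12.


Using Se = q * B * (1 - nu^2) * I_f / E
1 - nu^2 = 1 - 0.27^2 = 0.9271
Se = 207.9 * 2.8 * 0.9271 * 1.12 / 9438
Se = 0.064044 m
Convert to mm: Se = 0.064044 * 1000 = 64.044 mm


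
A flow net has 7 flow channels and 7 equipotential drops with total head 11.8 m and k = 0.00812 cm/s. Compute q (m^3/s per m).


Result: 0.0009582 m^3/s per m

Derivation:
Convert k to m/s for unit consistency with H:
k = 0.00812 cm/s = 0.00812 / 100 m/s = 8.12e-05 m/s
Using q = k * H * Nf / Nd
Nf / Nd = 7 / 7 = 1.0
q = 8.12e-05 * 11.8 * 1.0
q = 0.0009582 m^3/s per m


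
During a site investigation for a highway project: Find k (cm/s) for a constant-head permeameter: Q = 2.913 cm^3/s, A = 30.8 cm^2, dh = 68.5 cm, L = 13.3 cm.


Compute hydraulic gradient:
i = dh / L = 68.5 / 13.3 = 5.15038
Then apply Darcy's law:
k = Q / (A * i)
k = 2.913 / (30.8 * 5.15038)
k = 2.913 / 158.632
k = 0.018363 cm/s


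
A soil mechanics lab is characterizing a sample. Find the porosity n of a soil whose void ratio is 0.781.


Using the relation n = e / (1 + e)
n = 0.781 / (1 + 0.781)
n = 0.781 / 1.781
n = 0.4385


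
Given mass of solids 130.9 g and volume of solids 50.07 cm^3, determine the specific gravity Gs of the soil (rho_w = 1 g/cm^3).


Result: 2.614

Derivation:
Using Gs = m_s / (V_s * rho_w)
Since rho_w = 1 g/cm^3:
Gs = 130.9 / 50.07
Gs = 2.614


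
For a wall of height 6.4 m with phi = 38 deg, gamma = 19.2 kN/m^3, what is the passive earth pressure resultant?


Compute passive earth pressure coefficient:
Kp = tan^2(45 + phi/2) = tan^2(64.0) = 4.203746
Compute passive force:
Pp = 0.5 * Kp * gamma * H^2
Pp = 0.5 * 4.203746 * 19.2 * 6.4^2
Pp = 1652.98 kN/m


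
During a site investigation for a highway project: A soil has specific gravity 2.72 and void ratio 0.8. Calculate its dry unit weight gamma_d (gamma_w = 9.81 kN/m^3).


Using gamma_d = Gs * gamma_w / (1 + e)
gamma_d = 2.72 * 9.81 / (1 + 0.8)
gamma_d = 2.72 * 9.81 / 1.8
gamma_d = 14.824 kN/m^3


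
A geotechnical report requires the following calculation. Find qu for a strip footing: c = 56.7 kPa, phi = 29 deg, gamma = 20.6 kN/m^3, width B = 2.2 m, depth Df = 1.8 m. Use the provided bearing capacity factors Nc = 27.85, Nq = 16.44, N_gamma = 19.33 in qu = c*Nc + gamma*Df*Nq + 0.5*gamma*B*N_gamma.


Compute qu = c*Nc + gamma*Df*Nq + 0.5*gamma*B*N_gamma
Term 1: 56.7 * 27.85 = 1579.095
Term 2: 20.6 * 1.8 * 16.44 = 609.5952
Term 3: 0.5 * 20.6 * 2.2 * 19.33 = 438.0178
qu = 1579.095 + 609.5952 + 438.0178
qu = 2626.71 kPa


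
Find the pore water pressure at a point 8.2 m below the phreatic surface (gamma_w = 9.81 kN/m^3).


Using u = gamma_w * h_w
u = 9.81 * 8.2
u = 80.44 kPa


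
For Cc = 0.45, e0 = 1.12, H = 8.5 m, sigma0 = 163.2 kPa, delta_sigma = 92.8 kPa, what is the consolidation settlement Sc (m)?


Result: 0.3528 m

Derivation:
Using Sc = Cc * H / (1 + e0) * log10((sigma0 + delta_sigma) / sigma0)
Stress ratio = (163.2 + 92.8) / 163.2 = 1.56863
log10(1.56863) = 0.19552
Cc * H / (1 + e0) = 0.45 * 8.5 / (1 + 1.12) = 1.80425
Sc = 1.80425 * 0.19552
Sc = 0.3528 m


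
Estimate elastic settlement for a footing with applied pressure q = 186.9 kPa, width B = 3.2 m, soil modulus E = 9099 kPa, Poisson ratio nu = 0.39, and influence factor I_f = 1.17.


Result: 65.207 mm

Derivation:
Using Se = q * B * (1 - nu^2) * I_f / E
1 - nu^2 = 1 - 0.39^2 = 0.8479
Se = 186.9 * 3.2 * 0.8479 * 1.17 / 9099
Se = 0.065207 m
Convert to mm: Se = 0.065207 * 1000 = 65.207 mm


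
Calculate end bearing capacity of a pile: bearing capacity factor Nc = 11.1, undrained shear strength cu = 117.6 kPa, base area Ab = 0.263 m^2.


Using Qb = Nc * cu * Ab
Qb = 11.1 * 117.6 * 0.263
Qb = 343.31 kN


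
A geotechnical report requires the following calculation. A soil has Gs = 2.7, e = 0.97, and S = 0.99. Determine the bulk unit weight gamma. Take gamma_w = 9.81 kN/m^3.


Result: 18.227 kN/m^3

Derivation:
Using gamma = gamma_w * (Gs + S*e) / (1 + e)
Numerator: Gs + S*e = 2.7 + 0.99*0.97 = 3.6603
Denominator: 1 + e = 1 + 0.97 = 1.97
gamma = 9.81 * 3.6603 / 1.97
gamma = 18.227 kN/m^3


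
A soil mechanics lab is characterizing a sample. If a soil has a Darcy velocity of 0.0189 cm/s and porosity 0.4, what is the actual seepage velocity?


Result: 0.04725 cm/s

Derivation:
Using v_s = v_d / n
v_s = 0.0189 / 0.4
v_s = 0.04725 cm/s


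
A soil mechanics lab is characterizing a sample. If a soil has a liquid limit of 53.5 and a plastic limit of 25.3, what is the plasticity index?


Result: 28.2

Derivation:
Using PI = LL - PL
PI = 53.5 - 25.3
PI = 28.2


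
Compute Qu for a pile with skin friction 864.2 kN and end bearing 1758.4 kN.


Using Qu = Qf + Qb
Qu = 864.2 + 1758.4
Qu = 2622.6 kN


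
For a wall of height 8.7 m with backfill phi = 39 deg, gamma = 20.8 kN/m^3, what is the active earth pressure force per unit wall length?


Compute active earth pressure coefficient:
Ka = tan^2(45 - phi/2) = tan^2(25.5) = 0.227506
Compute active force:
Pa = 0.5 * Ka * gamma * H^2
Pa = 0.5 * 0.227506 * 20.8 * 8.7^2
Pa = 179.09 kN/m


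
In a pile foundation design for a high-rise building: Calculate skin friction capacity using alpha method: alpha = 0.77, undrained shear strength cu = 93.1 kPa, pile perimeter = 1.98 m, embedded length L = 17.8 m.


Using Qs = alpha * cu * perimeter * L
Qs = 0.77 * 93.1 * 1.98 * 17.8
Qs = 2526.54 kN


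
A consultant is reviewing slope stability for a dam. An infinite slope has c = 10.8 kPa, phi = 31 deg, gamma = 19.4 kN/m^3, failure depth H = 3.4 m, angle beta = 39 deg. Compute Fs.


Result: 1.077

Derivation:
Using Fs = c / (gamma*H*sin(beta)*cos(beta)) + tan(phi)/tan(beta)
Cohesion contribution = 10.8 / (19.4*3.4*sin(39)*cos(39))
Cohesion contribution = 0.334787
Friction contribution = tan(31)/tan(39) = 0.742001
Fs = 0.334787 + 0.742001
Fs = 1.077


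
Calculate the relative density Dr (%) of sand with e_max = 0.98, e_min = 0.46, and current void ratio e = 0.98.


Using Dr = (e_max - e) / (e_max - e_min) * 100
e_max - e = 0.98 - 0.98 = 0.0
e_max - e_min = 0.98 - 0.46 = 0.52
Dr = 0.0 / 0.52 * 100
Dr = 0.0 %


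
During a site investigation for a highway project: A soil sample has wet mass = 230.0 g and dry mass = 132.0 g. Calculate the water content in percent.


Using w = (m_wet - m_dry) / m_dry * 100
m_wet - m_dry = 230.0 - 132.0 = 98.0 g
w = 98.0 / 132.0 * 100
w = 74.24 %


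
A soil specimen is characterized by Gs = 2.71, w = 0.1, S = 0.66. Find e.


Using the relation e = Gs * w / S
e = 2.71 * 0.1 / 0.66
e = 0.4106


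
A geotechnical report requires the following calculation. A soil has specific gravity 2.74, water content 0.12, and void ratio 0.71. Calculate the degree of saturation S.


Using S = Gs * w / e
S = 2.74 * 0.12 / 0.71
S = 0.4631


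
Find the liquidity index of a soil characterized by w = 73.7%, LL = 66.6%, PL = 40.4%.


First compute the plasticity index:
PI = LL - PL = 66.6 - 40.4 = 26.2
Then compute the liquidity index:
LI = (w - PL) / PI
LI = (73.7 - 40.4) / 26.2
LI = 1.271


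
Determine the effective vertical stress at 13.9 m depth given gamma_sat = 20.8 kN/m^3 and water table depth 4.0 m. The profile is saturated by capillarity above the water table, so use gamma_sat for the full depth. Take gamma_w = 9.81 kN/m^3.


Total stress = gamma_sat * depth
sigma = 20.8 * 13.9 = 289.12 kPa
Pore water pressure u = gamma_w * (depth - d_wt)
u = 9.81 * (13.9 - 4.0) = 97.119 kPa
Effective stress = sigma - u
sigma' = 289.12 - 97.119 = 192.0 kPa


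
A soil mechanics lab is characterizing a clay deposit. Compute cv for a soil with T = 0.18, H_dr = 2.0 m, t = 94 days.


Using cv = T * H_dr^2 / t
H_dr^2 = 2.0^2 = 4.0
cv = 0.18 * 4.0 / 94
cv = 0.00766 m^2/day


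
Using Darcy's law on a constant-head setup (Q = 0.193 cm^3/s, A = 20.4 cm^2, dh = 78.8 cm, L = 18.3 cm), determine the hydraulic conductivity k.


Result: 0.002197 cm/s

Derivation:
Compute hydraulic gradient:
i = dh / L = 78.8 / 18.3 = 4.30601
Then apply Darcy's law:
k = Q / (A * i)
k = 0.193 / (20.4 * 4.30601)
k = 0.193 / 87.8426
k = 0.002197 cm/s


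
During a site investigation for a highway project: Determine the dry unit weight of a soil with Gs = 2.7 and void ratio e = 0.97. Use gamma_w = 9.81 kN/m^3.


Result: 13.445 kN/m^3

Derivation:
Using gamma_d = Gs * gamma_w / (1 + e)
gamma_d = 2.7 * 9.81 / (1 + 0.97)
gamma_d = 2.7 * 9.81 / 1.97
gamma_d = 13.445 kN/m^3


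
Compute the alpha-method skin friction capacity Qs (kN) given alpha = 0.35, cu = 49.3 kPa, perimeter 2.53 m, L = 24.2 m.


Using Qs = alpha * cu * perimeter * L
Qs = 0.35 * 49.3 * 2.53 * 24.2
Qs = 1056.45 kN


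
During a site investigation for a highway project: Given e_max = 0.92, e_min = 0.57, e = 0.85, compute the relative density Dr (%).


Using Dr = (e_max - e) / (e_max - e_min) * 100
e_max - e = 0.92 - 0.85 = 0.07
e_max - e_min = 0.92 - 0.57 = 0.35
Dr = 0.07 / 0.35 * 100
Dr = 20.0 %


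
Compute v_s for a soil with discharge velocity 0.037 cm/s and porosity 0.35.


Using v_s = v_d / n
v_s = 0.037 / 0.35
v_s = 0.10571 cm/s


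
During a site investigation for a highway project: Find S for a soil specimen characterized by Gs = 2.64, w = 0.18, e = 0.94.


Using S = Gs * w / e
S = 2.64 * 0.18 / 0.94
S = 0.5055


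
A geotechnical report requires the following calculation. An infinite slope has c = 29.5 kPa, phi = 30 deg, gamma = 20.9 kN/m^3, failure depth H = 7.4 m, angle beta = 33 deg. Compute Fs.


Using Fs = c / (gamma*H*sin(beta)*cos(beta)) + tan(phi)/tan(beta)
Cohesion contribution = 29.5 / (20.9*7.4*sin(33)*cos(33))
Cohesion contribution = 0.417584
Friction contribution = tan(30)/tan(33) = 0.889041
Fs = 0.417584 + 0.889041
Fs = 1.307


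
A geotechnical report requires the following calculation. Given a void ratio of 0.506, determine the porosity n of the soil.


Using the relation n = e / (1 + e)
n = 0.506 / (1 + 0.506)
n = 0.506 / 1.506
n = 0.336


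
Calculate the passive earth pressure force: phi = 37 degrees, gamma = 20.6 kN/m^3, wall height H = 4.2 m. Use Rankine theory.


Compute passive earth pressure coefficient:
Kp = tan^2(45 + phi/2) = tan^2(63.5) = 4.022791
Compute passive force:
Pp = 0.5 * Kp * gamma * H^2
Pp = 0.5 * 4.022791 * 20.6 * 4.2^2
Pp = 730.91 kN/m


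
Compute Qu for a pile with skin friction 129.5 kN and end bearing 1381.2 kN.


Using Qu = Qf + Qb
Qu = 129.5 + 1381.2
Qu = 1510.7 kN


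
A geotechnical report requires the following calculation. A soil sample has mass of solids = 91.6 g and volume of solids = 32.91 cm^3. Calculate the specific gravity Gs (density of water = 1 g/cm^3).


Result: 2.783

Derivation:
Using Gs = m_s / (V_s * rho_w)
Since rho_w = 1 g/cm^3:
Gs = 91.6 / 32.91
Gs = 2.783


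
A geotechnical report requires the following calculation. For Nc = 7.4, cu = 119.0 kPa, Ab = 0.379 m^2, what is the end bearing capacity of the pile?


Using Qb = Nc * cu * Ab
Qb = 7.4 * 119.0 * 0.379
Qb = 333.75 kN


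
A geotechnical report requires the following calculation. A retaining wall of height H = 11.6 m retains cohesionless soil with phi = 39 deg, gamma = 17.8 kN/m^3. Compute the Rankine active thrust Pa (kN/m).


Compute active earth pressure coefficient:
Ka = tan^2(45 - phi/2) = tan^2(25.5) = 0.227506
Compute active force:
Pa = 0.5 * Ka * gamma * H^2
Pa = 0.5 * 0.227506 * 17.8 * 11.6^2
Pa = 272.46 kN/m


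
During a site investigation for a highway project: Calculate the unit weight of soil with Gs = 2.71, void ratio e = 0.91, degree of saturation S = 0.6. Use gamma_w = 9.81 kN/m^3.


Using gamma = gamma_w * (Gs + S*e) / (1 + e)
Numerator: Gs + S*e = 2.71 + 0.6*0.91 = 3.256
Denominator: 1 + e = 1 + 0.91 = 1.91
gamma = 9.81 * 3.256 / 1.91
gamma = 16.723 kN/m^3


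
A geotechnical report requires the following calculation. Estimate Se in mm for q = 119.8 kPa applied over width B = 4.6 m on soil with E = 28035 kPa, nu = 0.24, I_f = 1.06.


Using Se = q * B * (1 - nu^2) * I_f / E
1 - nu^2 = 1 - 0.24^2 = 0.9424
Se = 119.8 * 4.6 * 0.9424 * 1.06 / 28035
Se = 0.019636 m
Convert to mm: Se = 0.019636 * 1000 = 19.636 mm


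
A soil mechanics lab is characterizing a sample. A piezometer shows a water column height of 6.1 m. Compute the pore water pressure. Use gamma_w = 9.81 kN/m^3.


Using u = gamma_w * h_w
u = 9.81 * 6.1
u = 59.84 kPa


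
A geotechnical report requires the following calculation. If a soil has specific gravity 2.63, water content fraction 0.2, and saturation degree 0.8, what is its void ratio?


Using the relation e = Gs * w / S
e = 2.63 * 0.2 / 0.8
e = 0.6575


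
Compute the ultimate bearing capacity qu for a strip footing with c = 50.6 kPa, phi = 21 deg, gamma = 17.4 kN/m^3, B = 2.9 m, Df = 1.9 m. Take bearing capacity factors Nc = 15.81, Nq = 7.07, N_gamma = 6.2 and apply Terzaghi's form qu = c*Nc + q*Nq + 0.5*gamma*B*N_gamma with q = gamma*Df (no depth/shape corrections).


Compute qu = c*Nc + gamma*Df*Nq + 0.5*gamma*B*N_gamma
Term 1: 50.6 * 15.81 = 799.986
Term 2: 17.4 * 1.9 * 7.07 = 233.7342
Term 3: 0.5 * 17.4 * 2.9 * 6.2 = 156.426
qu = 799.986 + 233.7342 + 156.426
qu = 1190.15 kPa


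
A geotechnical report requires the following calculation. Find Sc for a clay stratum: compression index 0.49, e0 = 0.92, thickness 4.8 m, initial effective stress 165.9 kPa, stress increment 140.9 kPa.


Using Sc = Cc * H / (1 + e0) * log10((sigma0 + delta_sigma) / sigma0)
Stress ratio = (165.9 + 140.9) / 165.9 = 1.84931
log10(1.84931) = 0.267009
Cc * H / (1 + e0) = 0.49 * 4.8 / (1 + 0.92) = 1.225
Sc = 1.225 * 0.267009
Sc = 0.3271 m


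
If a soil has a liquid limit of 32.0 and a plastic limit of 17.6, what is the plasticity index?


Result: 14.4

Derivation:
Using PI = LL - PL
PI = 32.0 - 17.6
PI = 14.4


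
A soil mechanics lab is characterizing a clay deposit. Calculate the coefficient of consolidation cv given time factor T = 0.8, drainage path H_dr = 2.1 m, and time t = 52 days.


Result: 0.06785 m^2/day

Derivation:
Using cv = T * H_dr^2 / t
H_dr^2 = 2.1^2 = 4.41
cv = 0.8 * 4.41 / 52
cv = 0.06785 m^2/day


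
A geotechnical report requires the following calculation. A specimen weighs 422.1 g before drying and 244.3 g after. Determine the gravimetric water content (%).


Result: 72.78 %

Derivation:
Using w = (m_wet - m_dry) / m_dry * 100
m_wet - m_dry = 422.1 - 244.3 = 177.8 g
w = 177.8 / 244.3 * 100
w = 72.78 %


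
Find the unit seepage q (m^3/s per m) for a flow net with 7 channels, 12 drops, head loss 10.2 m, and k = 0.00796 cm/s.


Convert k to m/s for unit consistency with H:
k = 0.00796 cm/s = 0.00796 / 100 m/s = 7.96e-05 m/s
Using q = k * H * Nf / Nd
Nf / Nd = 7 / 12 = 0.5833
q = 7.96e-05 * 10.2 * 0.5833
q = 0.0004736 m^3/s per m


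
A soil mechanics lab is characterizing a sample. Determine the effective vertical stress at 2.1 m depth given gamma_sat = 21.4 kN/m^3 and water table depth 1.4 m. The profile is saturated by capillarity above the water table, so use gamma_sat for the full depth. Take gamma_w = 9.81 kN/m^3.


Total stress = gamma_sat * depth
sigma = 21.4 * 2.1 = 44.94 kPa
Pore water pressure u = gamma_w * (depth - d_wt)
u = 9.81 * (2.1 - 1.4) = 6.867 kPa
Effective stress = sigma - u
sigma' = 44.94 - 6.867 = 38.07 kPa


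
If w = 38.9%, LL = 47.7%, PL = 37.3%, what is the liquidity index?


First compute the plasticity index:
PI = LL - PL = 47.7 - 37.3 = 10.4
Then compute the liquidity index:
LI = (w - PL) / PI
LI = (38.9 - 37.3) / 10.4
LI = 0.154


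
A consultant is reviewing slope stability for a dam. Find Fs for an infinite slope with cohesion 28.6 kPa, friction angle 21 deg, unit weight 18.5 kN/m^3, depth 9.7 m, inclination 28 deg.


Using Fs = c / (gamma*H*sin(beta)*cos(beta)) + tan(phi)/tan(beta)
Cohesion contribution = 28.6 / (18.5*9.7*sin(28)*cos(28))
Cohesion contribution = 0.384484
Friction contribution = tan(21)/tan(28) = 0.721943
Fs = 0.384484 + 0.721943
Fs = 1.106


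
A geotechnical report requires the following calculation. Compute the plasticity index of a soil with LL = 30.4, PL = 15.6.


Using PI = LL - PL
PI = 30.4 - 15.6
PI = 14.8


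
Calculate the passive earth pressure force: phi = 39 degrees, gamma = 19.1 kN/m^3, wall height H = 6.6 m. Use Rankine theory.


Compute passive earth pressure coefficient:
Kp = tan^2(45 + phi/2) = tan^2(64.5) = 4.395495
Compute passive force:
Pp = 0.5 * Kp * gamma * H^2
Pp = 0.5 * 4.395495 * 19.1 * 6.6^2
Pp = 1828.52 kN/m


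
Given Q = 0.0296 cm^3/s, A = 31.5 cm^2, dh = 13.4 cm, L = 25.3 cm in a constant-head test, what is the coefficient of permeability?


Compute hydraulic gradient:
i = dh / L = 13.4 / 25.3 = 0.529644
Then apply Darcy's law:
k = Q / (A * i)
k = 0.0296 / (31.5 * 0.529644)
k = 0.0296 / 16.6838
k = 0.001774 cm/s


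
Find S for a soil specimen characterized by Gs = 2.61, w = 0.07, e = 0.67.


Using S = Gs * w / e
S = 2.61 * 0.07 / 0.67
S = 0.2727


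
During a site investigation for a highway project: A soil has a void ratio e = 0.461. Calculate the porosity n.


Using the relation n = e / (1 + e)
n = 0.461 / (1 + 0.461)
n = 0.461 / 1.461
n = 0.3155


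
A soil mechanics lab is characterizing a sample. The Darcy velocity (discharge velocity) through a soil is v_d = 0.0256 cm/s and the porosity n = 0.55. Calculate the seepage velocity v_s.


Using v_s = v_d / n
v_s = 0.0256 / 0.55
v_s = 0.04655 cm/s


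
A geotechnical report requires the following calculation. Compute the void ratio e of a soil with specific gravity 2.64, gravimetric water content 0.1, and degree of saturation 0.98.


Result: 0.2694

Derivation:
Using the relation e = Gs * w / S
e = 2.64 * 0.1 / 0.98
e = 0.2694


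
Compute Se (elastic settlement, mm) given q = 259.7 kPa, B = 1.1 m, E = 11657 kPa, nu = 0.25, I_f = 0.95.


Result: 21.826 mm

Derivation:
Using Se = q * B * (1 - nu^2) * I_f / E
1 - nu^2 = 1 - 0.25^2 = 0.9375
Se = 259.7 * 1.1 * 0.9375 * 0.95 / 11657
Se = 0.021826 m
Convert to mm: Se = 0.021826 * 1000 = 21.826 mm


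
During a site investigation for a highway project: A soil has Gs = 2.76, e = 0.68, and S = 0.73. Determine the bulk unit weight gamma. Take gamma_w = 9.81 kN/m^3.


Using gamma = gamma_w * (Gs + S*e) / (1 + e)
Numerator: Gs + S*e = 2.76 + 0.73*0.68 = 3.2564
Denominator: 1 + e = 1 + 0.68 = 1.68
gamma = 9.81 * 3.2564 / 1.68
gamma = 19.015 kN/m^3


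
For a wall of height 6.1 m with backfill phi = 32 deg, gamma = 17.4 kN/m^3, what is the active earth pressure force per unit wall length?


Compute active earth pressure coefficient:
Ka = tan^2(45 - phi/2) = tan^2(29.0) = 0.307259
Compute active force:
Pa = 0.5 * Ka * gamma * H^2
Pa = 0.5 * 0.307259 * 17.4 * 6.1^2
Pa = 99.47 kN/m


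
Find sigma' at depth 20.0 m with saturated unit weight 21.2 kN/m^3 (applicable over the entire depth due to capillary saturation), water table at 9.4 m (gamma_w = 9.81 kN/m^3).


Total stress = gamma_sat * depth
sigma = 21.2 * 20.0 = 424.0 kPa
Pore water pressure u = gamma_w * (depth - d_wt)
u = 9.81 * (20.0 - 9.4) = 103.986 kPa
Effective stress = sigma - u
sigma' = 424.0 - 103.986 = 320.01 kPa


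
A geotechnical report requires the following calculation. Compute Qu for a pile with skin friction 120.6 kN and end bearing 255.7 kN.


Result: 376.3 kN

Derivation:
Using Qu = Qf + Qb
Qu = 120.6 + 255.7
Qu = 376.3 kN


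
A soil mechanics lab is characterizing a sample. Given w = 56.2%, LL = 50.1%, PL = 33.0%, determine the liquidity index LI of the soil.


First compute the plasticity index:
PI = LL - PL = 50.1 - 33.0 = 17.1
Then compute the liquidity index:
LI = (w - PL) / PI
LI = (56.2 - 33.0) / 17.1
LI = 1.357


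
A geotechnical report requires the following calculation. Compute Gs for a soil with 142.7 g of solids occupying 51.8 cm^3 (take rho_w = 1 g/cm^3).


Using Gs = m_s / (V_s * rho_w)
Since rho_w = 1 g/cm^3:
Gs = 142.7 / 51.8
Gs = 2.755


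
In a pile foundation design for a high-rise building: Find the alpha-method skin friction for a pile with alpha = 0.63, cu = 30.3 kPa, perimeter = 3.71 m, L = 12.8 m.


Result: 906.5 kN

Derivation:
Using Qs = alpha * cu * perimeter * L
Qs = 0.63 * 30.3 * 3.71 * 12.8
Qs = 906.5 kN


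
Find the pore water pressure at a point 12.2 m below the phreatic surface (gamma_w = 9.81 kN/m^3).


Using u = gamma_w * h_w
u = 9.81 * 12.2
u = 119.68 kPa


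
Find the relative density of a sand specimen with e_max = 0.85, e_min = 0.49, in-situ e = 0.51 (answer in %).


Result: 94.44 %

Derivation:
Using Dr = (e_max - e) / (e_max - e_min) * 100
e_max - e = 0.85 - 0.51 = 0.34
e_max - e_min = 0.85 - 0.49 = 0.36
Dr = 0.34 / 0.36 * 100
Dr = 94.44 %


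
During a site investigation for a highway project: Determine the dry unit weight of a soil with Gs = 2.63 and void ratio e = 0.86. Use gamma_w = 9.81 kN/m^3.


Using gamma_d = Gs * gamma_w / (1 + e)
gamma_d = 2.63 * 9.81 / (1 + 0.86)
gamma_d = 2.63 * 9.81 / 1.86
gamma_d = 13.871 kN/m^3


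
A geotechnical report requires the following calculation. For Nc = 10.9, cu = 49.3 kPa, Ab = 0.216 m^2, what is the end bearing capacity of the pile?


Result: 116.07 kN

Derivation:
Using Qb = Nc * cu * Ab
Qb = 10.9 * 49.3 * 0.216
Qb = 116.07 kN


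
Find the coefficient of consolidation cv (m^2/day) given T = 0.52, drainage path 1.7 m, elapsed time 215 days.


Result: 0.00699 m^2/day

Derivation:
Using cv = T * H_dr^2 / t
H_dr^2 = 1.7^2 = 2.89
cv = 0.52 * 2.89 / 215
cv = 0.00699 m^2/day


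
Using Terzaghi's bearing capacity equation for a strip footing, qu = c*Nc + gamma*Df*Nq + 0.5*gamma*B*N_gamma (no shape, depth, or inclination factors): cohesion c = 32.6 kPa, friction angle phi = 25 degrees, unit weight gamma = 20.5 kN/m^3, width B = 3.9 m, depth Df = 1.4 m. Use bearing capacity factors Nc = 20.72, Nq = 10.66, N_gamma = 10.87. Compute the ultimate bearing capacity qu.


Result: 1415.94 kPa

Derivation:
Compute qu = c*Nc + gamma*Df*Nq + 0.5*gamma*B*N_gamma
Term 1: 32.6 * 20.72 = 675.472
Term 2: 20.5 * 1.4 * 10.66 = 305.942
Term 3: 0.5 * 20.5 * 3.9 * 10.87 = 434.52825
qu = 675.472 + 305.942 + 434.52825
qu = 1415.94 kPa


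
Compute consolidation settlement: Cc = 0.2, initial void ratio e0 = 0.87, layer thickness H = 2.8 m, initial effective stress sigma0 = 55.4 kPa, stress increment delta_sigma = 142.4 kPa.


Using Sc = Cc * H / (1 + e0) * log10((sigma0 + delta_sigma) / sigma0)
Stress ratio = (55.4 + 142.4) / 55.4 = 3.5704
log10(3.5704) = 0.552717
Cc * H / (1 + e0) = 0.2 * 2.8 / (1 + 0.87) = 0.299465
Sc = 0.299465 * 0.552717
Sc = 0.1655 m


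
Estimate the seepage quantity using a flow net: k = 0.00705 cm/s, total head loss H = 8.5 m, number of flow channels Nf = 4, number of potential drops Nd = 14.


Convert k to m/s for unit consistency with H:
k = 0.00705 cm/s = 0.00705 / 100 m/s = 7.05e-05 m/s
Using q = k * H * Nf / Nd
Nf / Nd = 4 / 14 = 0.2857
q = 7.05e-05 * 8.5 * 0.2857
q = 0.0001712 m^3/s per m


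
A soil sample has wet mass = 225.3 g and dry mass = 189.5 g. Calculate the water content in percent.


Using w = (m_wet - m_dry) / m_dry * 100
m_wet - m_dry = 225.3 - 189.5 = 35.8 g
w = 35.8 / 189.5 * 100
w = 18.89 %


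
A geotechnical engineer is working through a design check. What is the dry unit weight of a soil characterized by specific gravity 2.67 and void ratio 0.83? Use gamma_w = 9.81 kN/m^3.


Result: 14.313 kN/m^3

Derivation:
Using gamma_d = Gs * gamma_w / (1 + e)
gamma_d = 2.67 * 9.81 / (1 + 0.83)
gamma_d = 2.67 * 9.81 / 1.83
gamma_d = 14.313 kN/m^3


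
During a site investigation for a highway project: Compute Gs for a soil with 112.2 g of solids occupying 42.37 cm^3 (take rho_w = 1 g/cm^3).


Result: 2.648

Derivation:
Using Gs = m_s / (V_s * rho_w)
Since rho_w = 1 g/cm^3:
Gs = 112.2 / 42.37
Gs = 2.648


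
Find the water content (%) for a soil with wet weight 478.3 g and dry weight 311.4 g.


Using w = (m_wet - m_dry) / m_dry * 100
m_wet - m_dry = 478.3 - 311.4 = 166.9 g
w = 166.9 / 311.4 * 100
w = 53.6 %


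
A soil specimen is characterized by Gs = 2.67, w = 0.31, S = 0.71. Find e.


Using the relation e = Gs * w / S
e = 2.67 * 0.31 / 0.71
e = 1.1658


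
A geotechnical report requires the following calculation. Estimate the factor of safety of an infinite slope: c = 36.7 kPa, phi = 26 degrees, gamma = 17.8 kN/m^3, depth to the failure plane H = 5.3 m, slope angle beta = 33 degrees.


Using Fs = c / (gamma*H*sin(beta)*cos(beta)) + tan(phi)/tan(beta)
Cohesion contribution = 36.7 / (17.8*5.3*sin(33)*cos(33))
Cohesion contribution = 0.851667
Friction contribution = tan(26)/tan(33) = 0.751042
Fs = 0.851667 + 0.751042
Fs = 1.603


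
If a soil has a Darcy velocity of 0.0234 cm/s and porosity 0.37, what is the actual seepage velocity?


Using v_s = v_d / n
v_s = 0.0234 / 0.37
v_s = 0.06324 cm/s


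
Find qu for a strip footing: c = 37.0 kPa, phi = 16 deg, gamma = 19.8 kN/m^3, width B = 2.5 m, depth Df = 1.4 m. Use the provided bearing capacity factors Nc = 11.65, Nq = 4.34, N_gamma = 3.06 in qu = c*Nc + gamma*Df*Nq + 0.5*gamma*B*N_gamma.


Compute qu = c*Nc + gamma*Df*Nq + 0.5*gamma*B*N_gamma
Term 1: 37.0 * 11.65 = 431.05
Term 2: 19.8 * 1.4 * 4.34 = 120.3048
Term 3: 0.5 * 19.8 * 2.5 * 3.06 = 75.735
qu = 431.05 + 120.3048 + 75.735
qu = 627.09 kPa


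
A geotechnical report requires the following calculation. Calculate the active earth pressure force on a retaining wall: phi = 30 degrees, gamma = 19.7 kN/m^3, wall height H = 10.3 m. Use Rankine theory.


Compute active earth pressure coefficient:
Ka = tan^2(45 - phi/2) = tan^2(30.0) = 0.333333
Compute active force:
Pa = 0.5 * Ka * gamma * H^2
Pa = 0.5 * 0.333333 * 19.7 * 10.3^2
Pa = 348.33 kN/m


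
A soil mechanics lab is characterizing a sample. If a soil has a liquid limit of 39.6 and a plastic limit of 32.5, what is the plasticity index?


Using PI = LL - PL
PI = 39.6 - 32.5
PI = 7.1


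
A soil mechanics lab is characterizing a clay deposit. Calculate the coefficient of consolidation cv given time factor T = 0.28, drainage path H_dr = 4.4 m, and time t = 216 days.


Result: 0.0251 m^2/day

Derivation:
Using cv = T * H_dr^2 / t
H_dr^2 = 4.4^2 = 19.36
cv = 0.28 * 19.36 / 216
cv = 0.0251 m^2/day


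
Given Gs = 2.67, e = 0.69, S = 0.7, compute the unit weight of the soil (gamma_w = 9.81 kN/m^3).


Using gamma = gamma_w * (Gs + S*e) / (1 + e)
Numerator: Gs + S*e = 2.67 + 0.7*0.69 = 3.153
Denominator: 1 + e = 1 + 0.69 = 1.69
gamma = 9.81 * 3.153 / 1.69
gamma = 18.302 kN/m^3


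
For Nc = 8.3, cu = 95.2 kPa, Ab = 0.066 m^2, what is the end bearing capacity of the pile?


Result: 52.15 kN

Derivation:
Using Qb = Nc * cu * Ab
Qb = 8.3 * 95.2 * 0.066
Qb = 52.15 kN


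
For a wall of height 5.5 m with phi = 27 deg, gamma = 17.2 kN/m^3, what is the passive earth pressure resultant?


Result: 692.76 kN/m

Derivation:
Compute passive earth pressure coefficient:
Kp = tan^2(45 + phi/2) = tan^2(58.5) = 2.66294
Compute passive force:
Pp = 0.5 * Kp * gamma * H^2
Pp = 0.5 * 2.66294 * 17.2 * 5.5^2
Pp = 692.76 kN/m


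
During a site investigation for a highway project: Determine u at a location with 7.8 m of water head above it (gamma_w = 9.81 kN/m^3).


Using u = gamma_w * h_w
u = 9.81 * 7.8
u = 76.52 kPa


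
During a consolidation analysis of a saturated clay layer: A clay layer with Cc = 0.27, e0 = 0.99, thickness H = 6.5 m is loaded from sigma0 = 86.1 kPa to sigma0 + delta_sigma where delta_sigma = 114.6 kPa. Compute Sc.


Using Sc = Cc * H / (1 + e0) * log10((sigma0 + delta_sigma) / sigma0)
Stress ratio = (86.1 + 114.6) / 86.1 = 2.33101
log10(2.33101) = 0.367544
Cc * H / (1 + e0) = 0.27 * 6.5 / (1 + 0.99) = 0.88191
Sc = 0.88191 * 0.367544
Sc = 0.3241 m


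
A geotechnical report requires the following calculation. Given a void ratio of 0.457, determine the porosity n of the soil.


Using the relation n = e / (1 + e)
n = 0.457 / (1 + 0.457)
n = 0.457 / 1.457
n = 0.3137


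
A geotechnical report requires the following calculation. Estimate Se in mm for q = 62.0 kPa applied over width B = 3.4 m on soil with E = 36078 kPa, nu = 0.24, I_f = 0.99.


Result: 5.451 mm

Derivation:
Using Se = q * B * (1 - nu^2) * I_f / E
1 - nu^2 = 1 - 0.24^2 = 0.9424
Se = 62.0 * 3.4 * 0.9424 * 0.99 / 36078
Se = 0.005451 m
Convert to mm: Se = 0.005451 * 1000 = 5.451 mm


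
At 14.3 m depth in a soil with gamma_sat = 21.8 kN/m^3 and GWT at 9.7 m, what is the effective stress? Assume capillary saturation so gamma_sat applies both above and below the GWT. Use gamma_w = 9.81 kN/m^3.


Result: 266.61 kPa

Derivation:
Total stress = gamma_sat * depth
sigma = 21.8 * 14.3 = 311.74 kPa
Pore water pressure u = gamma_w * (depth - d_wt)
u = 9.81 * (14.3 - 9.7) = 45.126 kPa
Effective stress = sigma - u
sigma' = 311.74 - 45.126 = 266.61 kPa


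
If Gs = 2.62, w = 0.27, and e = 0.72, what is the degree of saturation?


Using S = Gs * w / e
S = 2.62 * 0.27 / 0.72
S = 0.9825


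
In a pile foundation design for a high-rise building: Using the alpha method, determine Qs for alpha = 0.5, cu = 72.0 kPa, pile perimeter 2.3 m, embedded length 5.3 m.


Using Qs = alpha * cu * perimeter * L
Qs = 0.5 * 72.0 * 2.3 * 5.3
Qs = 438.84 kN


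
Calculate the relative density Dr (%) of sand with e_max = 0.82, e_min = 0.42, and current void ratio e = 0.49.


Result: 82.5 %

Derivation:
Using Dr = (e_max - e) / (e_max - e_min) * 100
e_max - e = 0.82 - 0.49 = 0.33
e_max - e_min = 0.82 - 0.42 = 0.4
Dr = 0.33 / 0.4 * 100
Dr = 82.5 %


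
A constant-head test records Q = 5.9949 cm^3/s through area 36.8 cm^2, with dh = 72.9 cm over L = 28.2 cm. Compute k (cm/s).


Compute hydraulic gradient:
i = dh / L = 72.9 / 28.2 = 2.58511
Then apply Darcy's law:
k = Q / (A * i)
k = 5.9949 / (36.8 * 2.58511)
k = 5.9949 / 95.1319
k = 0.063017 cm/s


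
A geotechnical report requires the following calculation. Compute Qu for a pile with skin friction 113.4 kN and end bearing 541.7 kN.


Using Qu = Qf + Qb
Qu = 113.4 + 541.7
Qu = 655.1 kN


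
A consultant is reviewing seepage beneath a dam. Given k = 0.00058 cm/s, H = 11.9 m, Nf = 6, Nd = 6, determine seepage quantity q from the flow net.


Result: 6.902e-05 m^3/s per m

Derivation:
Convert k to m/s for unit consistency with H:
k = 0.00058 cm/s = 0.00058 / 100 m/s = 5.8e-06 m/s
Using q = k * H * Nf / Nd
Nf / Nd = 6 / 6 = 1.0
q = 5.8e-06 * 11.9 * 1.0
q = 6.902e-05 m^3/s per m


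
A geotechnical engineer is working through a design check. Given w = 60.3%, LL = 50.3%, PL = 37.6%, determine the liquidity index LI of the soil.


Result: 1.787

Derivation:
First compute the plasticity index:
PI = LL - PL = 50.3 - 37.6 = 12.7
Then compute the liquidity index:
LI = (w - PL) / PI
LI = (60.3 - 37.6) / 12.7
LI = 1.787


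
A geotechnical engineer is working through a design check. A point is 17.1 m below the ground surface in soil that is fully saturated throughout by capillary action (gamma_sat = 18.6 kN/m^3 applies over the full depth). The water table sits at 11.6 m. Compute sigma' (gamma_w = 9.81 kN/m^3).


Total stress = gamma_sat * depth
sigma = 18.6 * 17.1 = 318.06 kPa
Pore water pressure u = gamma_w * (depth - d_wt)
u = 9.81 * (17.1 - 11.6) = 53.955 kPa
Effective stress = sigma - u
sigma' = 318.06 - 53.955 = 264.11 kPa


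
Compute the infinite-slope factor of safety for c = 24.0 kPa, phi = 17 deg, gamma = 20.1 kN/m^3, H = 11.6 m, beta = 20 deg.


Using Fs = c / (gamma*H*sin(beta)*cos(beta)) + tan(phi)/tan(beta)
Cohesion contribution = 24.0 / (20.1*11.6*sin(20)*cos(20))
Cohesion contribution = 0.320273
Friction contribution = tan(17)/tan(20) = 0.839988
Fs = 0.320273 + 0.839988
Fs = 1.16


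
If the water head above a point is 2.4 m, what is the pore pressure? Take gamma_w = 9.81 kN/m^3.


Using u = gamma_w * h_w
u = 9.81 * 2.4
u = 23.54 kPa


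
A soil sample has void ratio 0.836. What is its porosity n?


Result: 0.4553

Derivation:
Using the relation n = e / (1 + e)
n = 0.836 / (1 + 0.836)
n = 0.836 / 1.836
n = 0.4553


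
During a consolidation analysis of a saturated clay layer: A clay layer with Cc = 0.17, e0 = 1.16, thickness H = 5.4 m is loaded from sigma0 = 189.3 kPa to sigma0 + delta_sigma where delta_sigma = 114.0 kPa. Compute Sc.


Using Sc = Cc * H / (1 + e0) * log10((sigma0 + delta_sigma) / sigma0)
Stress ratio = (189.3 + 114.0) / 189.3 = 1.60222
log10(1.60222) = 0.204722
Cc * H / (1 + e0) = 0.17 * 5.4 / (1 + 1.16) = 0.425
Sc = 0.425 * 0.204722
Sc = 0.087 m


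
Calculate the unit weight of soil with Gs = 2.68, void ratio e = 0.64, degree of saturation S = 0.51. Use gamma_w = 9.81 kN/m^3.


Result: 17.983 kN/m^3

Derivation:
Using gamma = gamma_w * (Gs + S*e) / (1 + e)
Numerator: Gs + S*e = 2.68 + 0.51*0.64 = 3.0064
Denominator: 1 + e = 1 + 0.64 = 1.64
gamma = 9.81 * 3.0064 / 1.64
gamma = 17.983 kN/m^3


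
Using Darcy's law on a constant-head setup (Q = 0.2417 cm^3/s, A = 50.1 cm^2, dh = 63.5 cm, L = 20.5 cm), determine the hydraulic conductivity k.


Compute hydraulic gradient:
i = dh / L = 63.5 / 20.5 = 3.09756
Then apply Darcy's law:
k = Q / (A * i)
k = 0.2417 / (50.1 * 3.09756)
k = 0.2417 / 155.188
k = 0.001557 cm/s


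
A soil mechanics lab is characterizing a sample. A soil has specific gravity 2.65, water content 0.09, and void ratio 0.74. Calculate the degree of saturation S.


Using S = Gs * w / e
S = 2.65 * 0.09 / 0.74
S = 0.3223


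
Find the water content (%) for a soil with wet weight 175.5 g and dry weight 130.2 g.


Result: 34.79 %

Derivation:
Using w = (m_wet - m_dry) / m_dry * 100
m_wet - m_dry = 175.5 - 130.2 = 45.3 g
w = 45.3 / 130.2 * 100
w = 34.79 %


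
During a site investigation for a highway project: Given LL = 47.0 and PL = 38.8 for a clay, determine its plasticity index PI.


Result: 8.2

Derivation:
Using PI = LL - PL
PI = 47.0 - 38.8
PI = 8.2


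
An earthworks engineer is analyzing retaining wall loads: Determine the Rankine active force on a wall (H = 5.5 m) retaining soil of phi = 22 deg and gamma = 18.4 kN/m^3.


Result: 126.62 kN/m

Derivation:
Compute active earth pressure coefficient:
Ka = tan^2(45 - phi/2) = tan^2(34.0) = 0.454962
Compute active force:
Pa = 0.5 * Ka * gamma * H^2
Pa = 0.5 * 0.454962 * 18.4 * 5.5^2
Pa = 126.62 kN/m


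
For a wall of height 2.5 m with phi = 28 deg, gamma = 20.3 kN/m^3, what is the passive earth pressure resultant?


Result: 175.71 kN/m

Derivation:
Compute passive earth pressure coefficient:
Kp = tan^2(45 + phi/2) = tan^2(59.0) = 2.769826
Compute passive force:
Pp = 0.5 * Kp * gamma * H^2
Pp = 0.5 * 2.769826 * 20.3 * 2.5^2
Pp = 175.71 kN/m


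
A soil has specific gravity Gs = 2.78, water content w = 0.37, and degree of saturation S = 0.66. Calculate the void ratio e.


Using the relation e = Gs * w / S
e = 2.78 * 0.37 / 0.66
e = 1.5585


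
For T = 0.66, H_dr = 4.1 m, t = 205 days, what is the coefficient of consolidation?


Using cv = T * H_dr^2 / t
H_dr^2 = 4.1^2 = 16.81
cv = 0.66 * 16.81 / 205
cv = 0.05412 m^2/day


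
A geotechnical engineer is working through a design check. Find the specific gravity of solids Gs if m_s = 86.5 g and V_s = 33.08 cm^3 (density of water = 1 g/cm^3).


Using Gs = m_s / (V_s * rho_w)
Since rho_w = 1 g/cm^3:
Gs = 86.5 / 33.08
Gs = 2.615
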